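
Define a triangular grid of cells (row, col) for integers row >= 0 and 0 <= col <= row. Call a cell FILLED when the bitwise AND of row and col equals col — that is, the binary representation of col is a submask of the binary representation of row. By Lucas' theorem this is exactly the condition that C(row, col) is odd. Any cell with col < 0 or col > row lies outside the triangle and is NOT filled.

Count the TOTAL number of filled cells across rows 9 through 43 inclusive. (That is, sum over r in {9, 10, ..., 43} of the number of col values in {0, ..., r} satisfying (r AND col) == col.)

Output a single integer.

Answer: 304

Derivation:
r9=1001 pc2: +4 =4
r10=1010 pc2: +4 =8
r11=1011 pc3: +8 =16
r12=1100 pc2: +4 =20
r13=1101 pc3: +8 =28
r14=1110 pc3: +8 =36
r15=1111 pc4: +16 =52
r16=10000 pc1: +2 =54
r17=10001 pc2: +4 =58
r18=10010 pc2: +4 =62
r19=10011 pc3: +8 =70
r20=10100 pc2: +4 =74
r21=10101 pc3: +8 =82
r22=10110 pc3: +8 =90
r23=10111 pc4: +16 =106
r24=11000 pc2: +4 =110
r25=11001 pc3: +8 =118
r26=11010 pc3: +8 =126
r27=11011 pc4: +16 =142
r28=11100 pc3: +8 =150
r29=11101 pc4: +16 =166
r30=11110 pc4: +16 =182
r31=11111 pc5: +32 =214
r32=100000 pc1: +2 =216
r33=100001 pc2: +4 =220
r34=100010 pc2: +4 =224
r35=100011 pc3: +8 =232
r36=100100 pc2: +4 =236
r37=100101 pc3: +8 =244
r38=100110 pc3: +8 =252
r39=100111 pc4: +16 =268
r40=101000 pc2: +4 =272
r41=101001 pc3: +8 =280
r42=101010 pc3: +8 =288
r43=101011 pc4: +16 =304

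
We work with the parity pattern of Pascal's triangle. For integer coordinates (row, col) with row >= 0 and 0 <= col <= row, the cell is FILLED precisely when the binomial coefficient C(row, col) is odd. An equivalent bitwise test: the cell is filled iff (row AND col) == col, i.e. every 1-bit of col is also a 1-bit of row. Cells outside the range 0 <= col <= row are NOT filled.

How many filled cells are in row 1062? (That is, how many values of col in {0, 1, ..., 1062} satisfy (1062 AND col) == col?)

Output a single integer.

Answer: 16

Derivation:
1062 in binary = 10000100110
popcount(1062) = number of 1-bits in 10000100110 = 4
A col c satisfies (1062 AND c) == c iff every set bit of c is also set in 1062; each of the 4 set bits of 1062 can independently be on or off in c.
count = 2^4 = 16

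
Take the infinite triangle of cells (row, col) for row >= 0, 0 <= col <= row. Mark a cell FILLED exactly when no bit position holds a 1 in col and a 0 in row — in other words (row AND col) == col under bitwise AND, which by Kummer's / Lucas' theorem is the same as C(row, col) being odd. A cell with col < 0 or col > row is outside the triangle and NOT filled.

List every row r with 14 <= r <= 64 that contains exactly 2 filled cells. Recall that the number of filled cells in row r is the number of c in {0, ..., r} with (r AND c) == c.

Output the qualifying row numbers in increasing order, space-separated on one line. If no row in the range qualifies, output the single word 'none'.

Answer: 16 32 64

Derivation:
Row r has 2^popcount(r) filled cells, so we need popcount(r) = log2(2) = 1.
Scan r = 14..64 and keep those with exactly 1 one-bits:
r=14=1110 popcount=3 -> skip
r=15=1111 popcount=4 -> skip
r=16=10000 popcount=1 -> KEEP
r=17=10001 popcount=2 -> skip
r=18=10010 popcount=2 -> skip
r=19=10011 popcount=3 -> skip
r=20=10100 popcount=2 -> skip
r=21=10101 popcount=3 -> skip
r=22=10110 popcount=3 -> skip
r=23=10111 popcount=4 -> skip
r=24=11000 popcount=2 -> skip
r=25=11001 popcount=3 -> skip
r=26=11010 popcount=3 -> skip
r=27=11011 popcount=4 -> skip
r=28=11100 popcount=3 -> skip
r=29=11101 popcount=4 -> skip
r=30=11110 popcount=4 -> skip
r=31=11111 popcount=5 -> skip
r=32=100000 popcount=1 -> KEEP
r=33=100001 popcount=2 -> skip
r=34=100010 popcount=2 -> skip
r=35=100011 popcount=3 -> skip
r=36=100100 popcount=2 -> skip
r=37=100101 popcount=3 -> skip
r=38=100110 popcount=3 -> skip
r=39=100111 popcount=4 -> skip
r=40=101000 popcount=2 -> skip
r=41=101001 popcount=3 -> skip
r=42=101010 popcount=3 -> skip
r=43=101011 popcount=4 -> skip
r=44=101100 popcount=3 -> skip
r=45=101101 popcount=4 -> skip
r=46=101110 popcount=4 -> skip
r=47=101111 popcount=5 -> skip
r=48=110000 popcount=2 -> skip
r=49=110001 popcount=3 -> skip
r=50=110010 popcount=3 -> skip
r=51=110011 popcount=4 -> skip
r=52=110100 popcount=3 -> skip
r=53=110101 popcount=4 -> skip
r=54=110110 popcount=4 -> skip
r=55=110111 popcount=5 -> skip
r=56=111000 popcount=3 -> skip
r=57=111001 popcount=4 -> skip
r=58=111010 popcount=4 -> skip
r=59=111011 popcount=5 -> skip
r=60=111100 popcount=4 -> skip
r=61=111101 popcount=5 -> skip
r=62=111110 popcount=5 -> skip
r=63=111111 popcount=6 -> skip
r=64=1000000 popcount=1 -> KEEP
Kept rows: 16 32 64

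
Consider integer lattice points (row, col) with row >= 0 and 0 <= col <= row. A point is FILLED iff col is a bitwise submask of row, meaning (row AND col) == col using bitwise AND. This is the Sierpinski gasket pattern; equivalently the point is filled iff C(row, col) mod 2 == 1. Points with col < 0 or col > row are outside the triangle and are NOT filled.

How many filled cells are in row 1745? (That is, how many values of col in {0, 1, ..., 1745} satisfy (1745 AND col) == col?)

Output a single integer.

1745 in binary = 11011010001
popcount(1745) = number of 1-bits in 11011010001 = 6
A col c satisfies (1745 AND c) == c iff every set bit of c is also set in 1745; each of the 6 set bits of 1745 can independently be on or off in c.
count = 2^6 = 64

Answer: 64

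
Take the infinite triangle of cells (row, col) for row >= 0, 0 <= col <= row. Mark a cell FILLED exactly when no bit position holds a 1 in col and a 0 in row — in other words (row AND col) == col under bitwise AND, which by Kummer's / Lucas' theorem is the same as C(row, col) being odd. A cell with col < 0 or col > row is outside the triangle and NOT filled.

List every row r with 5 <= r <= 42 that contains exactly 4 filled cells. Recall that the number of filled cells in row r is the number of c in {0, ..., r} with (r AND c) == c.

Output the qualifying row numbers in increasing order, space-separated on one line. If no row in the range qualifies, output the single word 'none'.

Answer: 5 6 9 10 12 17 18 20 24 33 34 36 40

Derivation:
Row r has 2^popcount(r) filled cells, so we need popcount(r) = log2(4) = 2.
Scan r = 5..42 and keep those with exactly 2 one-bits:
r=5=101 popcount=2 -> KEEP
r=6=110 popcount=2 -> KEEP
r=7=111 popcount=3 -> skip
r=8=1000 popcount=1 -> skip
r=9=1001 popcount=2 -> KEEP
r=10=1010 popcount=2 -> KEEP
r=11=1011 popcount=3 -> skip
r=12=1100 popcount=2 -> KEEP
r=13=1101 popcount=3 -> skip
r=14=1110 popcount=3 -> skip
r=15=1111 popcount=4 -> skip
r=16=10000 popcount=1 -> skip
r=17=10001 popcount=2 -> KEEP
r=18=10010 popcount=2 -> KEEP
r=19=10011 popcount=3 -> skip
r=20=10100 popcount=2 -> KEEP
r=21=10101 popcount=3 -> skip
r=22=10110 popcount=3 -> skip
r=23=10111 popcount=4 -> skip
r=24=11000 popcount=2 -> KEEP
r=25=11001 popcount=3 -> skip
r=26=11010 popcount=3 -> skip
r=27=11011 popcount=4 -> skip
r=28=11100 popcount=3 -> skip
r=29=11101 popcount=4 -> skip
r=30=11110 popcount=4 -> skip
r=31=11111 popcount=5 -> skip
r=32=100000 popcount=1 -> skip
r=33=100001 popcount=2 -> KEEP
r=34=100010 popcount=2 -> KEEP
r=35=100011 popcount=3 -> skip
r=36=100100 popcount=2 -> KEEP
r=37=100101 popcount=3 -> skip
r=38=100110 popcount=3 -> skip
r=39=100111 popcount=4 -> skip
r=40=101000 popcount=2 -> KEEP
r=41=101001 popcount=3 -> skip
r=42=101010 popcount=3 -> skip
Kept rows: 5 6 9 10 12 17 18 20 24 33 34 36 40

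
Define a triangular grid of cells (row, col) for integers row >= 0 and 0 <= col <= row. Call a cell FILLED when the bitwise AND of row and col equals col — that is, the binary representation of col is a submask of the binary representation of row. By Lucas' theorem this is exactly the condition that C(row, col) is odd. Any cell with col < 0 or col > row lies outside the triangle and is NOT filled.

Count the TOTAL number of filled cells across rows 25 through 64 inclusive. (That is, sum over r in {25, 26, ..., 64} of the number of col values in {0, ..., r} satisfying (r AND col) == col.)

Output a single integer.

r25=11001 pc3: +8 =8
r26=11010 pc3: +8 =16
r27=11011 pc4: +16 =32
r28=11100 pc3: +8 =40
r29=11101 pc4: +16 =56
r30=11110 pc4: +16 =72
r31=11111 pc5: +32 =104
r32=100000 pc1: +2 =106
r33=100001 pc2: +4 =110
r34=100010 pc2: +4 =114
r35=100011 pc3: +8 =122
r36=100100 pc2: +4 =126
r37=100101 pc3: +8 =134
r38=100110 pc3: +8 =142
r39=100111 pc4: +16 =158
r40=101000 pc2: +4 =162
r41=101001 pc3: +8 =170
r42=101010 pc3: +8 =178
r43=101011 pc4: +16 =194
r44=101100 pc3: +8 =202
r45=101101 pc4: +16 =218
r46=101110 pc4: +16 =234
r47=101111 pc5: +32 =266
r48=110000 pc2: +4 =270
r49=110001 pc3: +8 =278
r50=110010 pc3: +8 =286
r51=110011 pc4: +16 =302
r52=110100 pc3: +8 =310
r53=110101 pc4: +16 =326
r54=110110 pc4: +16 =342
r55=110111 pc5: +32 =374
r56=111000 pc3: +8 =382
r57=111001 pc4: +16 =398
r58=111010 pc4: +16 =414
r59=111011 pc5: +32 =446
r60=111100 pc4: +16 =462
r61=111101 pc5: +32 =494
r62=111110 pc5: +32 =526
r63=111111 pc6: +64 =590
r64=1000000 pc1: +2 =592

Answer: 592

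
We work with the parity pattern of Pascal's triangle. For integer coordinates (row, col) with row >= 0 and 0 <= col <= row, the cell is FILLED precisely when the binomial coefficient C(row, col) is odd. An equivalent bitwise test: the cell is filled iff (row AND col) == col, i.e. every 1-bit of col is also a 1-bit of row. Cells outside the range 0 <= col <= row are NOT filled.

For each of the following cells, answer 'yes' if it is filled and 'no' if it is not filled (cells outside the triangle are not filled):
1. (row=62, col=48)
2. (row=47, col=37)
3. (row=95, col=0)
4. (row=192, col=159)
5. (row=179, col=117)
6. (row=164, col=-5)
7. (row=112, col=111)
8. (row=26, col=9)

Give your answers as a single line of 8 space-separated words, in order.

(62,48): row=0b111110, col=0b110000, row AND col = 0b110000 = 48; 48 == 48 -> filled
(47,37): row=0b101111, col=0b100101, row AND col = 0b100101 = 37; 37 == 37 -> filled
(95,0): row=0b1011111, col=0b0, row AND col = 0b0 = 0; 0 == 0 -> filled
(192,159): row=0b11000000, col=0b10011111, row AND col = 0b10000000 = 128; 128 != 159 -> empty
(179,117): row=0b10110011, col=0b1110101, row AND col = 0b110001 = 49; 49 != 117 -> empty
(164,-5): col outside [0, 164] -> not filled
(112,111): row=0b1110000, col=0b1101111, row AND col = 0b1100000 = 96; 96 != 111 -> empty
(26,9): row=0b11010, col=0b1001, row AND col = 0b1000 = 8; 8 != 9 -> empty

Answer: yes yes yes no no no no no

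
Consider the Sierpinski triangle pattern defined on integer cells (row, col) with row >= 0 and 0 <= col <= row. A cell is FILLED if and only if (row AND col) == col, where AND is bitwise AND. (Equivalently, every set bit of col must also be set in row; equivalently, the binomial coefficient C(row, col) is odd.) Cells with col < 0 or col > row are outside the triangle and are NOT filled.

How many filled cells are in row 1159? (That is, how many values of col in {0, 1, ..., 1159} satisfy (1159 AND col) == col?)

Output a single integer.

1159 in binary = 10010000111
popcount(1159) = number of 1-bits in 10010000111 = 5
A col c satisfies (1159 AND c) == c iff every set bit of c is also set in 1159; each of the 5 set bits of 1159 can independently be on or off in c.
count = 2^5 = 32

Answer: 32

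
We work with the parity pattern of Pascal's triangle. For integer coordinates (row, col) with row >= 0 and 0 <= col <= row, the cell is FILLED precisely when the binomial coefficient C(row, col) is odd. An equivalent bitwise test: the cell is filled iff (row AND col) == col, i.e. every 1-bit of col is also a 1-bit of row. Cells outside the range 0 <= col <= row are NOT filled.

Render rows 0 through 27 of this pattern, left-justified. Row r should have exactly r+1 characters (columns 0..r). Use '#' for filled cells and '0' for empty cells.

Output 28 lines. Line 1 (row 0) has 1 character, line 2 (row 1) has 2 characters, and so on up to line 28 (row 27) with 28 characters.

r0=0: #
r1=1: ##
r2=10: #0#
r3=11: ####
r4=100: #000#
r5=101: ##00##
r6=110: #0#0#0#
r7=111: ########
r8=1000: #0000000#
r9=1001: ##000000##
r10=1010: #0#00000#0#
r11=1011: ####0000####
r12=1100: #000#000#000#
r13=1101: ##00##00##00##
r14=1110: #0#0#0#0#0#0#0#
r15=1111: ################
r16=10000: #000000000000000#
r17=10001: ##00000000000000##
r18=10010: #0#0000000000000#0#
r19=10011: ####000000000000####
r20=10100: #000#00000000000#000#
r21=10101: ##00##0000000000##00##
r22=10110: #0#0#0#000000000#0#0#0#
r23=10111: ########00000000########
r24=11000: #0000000#0000000#0000000#
r25=11001: ##000000##000000##000000##
r26=11010: #0#00000#0#00000#0#00000#0#
r27=11011: ####0000####0000####0000####

Answer: #
##
#0#
####
#000#
##00##
#0#0#0#
########
#0000000#
##000000##
#0#00000#0#
####0000####
#000#000#000#
##00##00##00##
#0#0#0#0#0#0#0#
################
#000000000000000#
##00000000000000##
#0#0000000000000#0#
####000000000000####
#000#00000000000#000#
##00##0000000000##00##
#0#0#0#000000000#0#0#0#
########00000000########
#0000000#0000000#0000000#
##000000##000000##000000##
#0#00000#0#00000#0#00000#0#
####0000####0000####0000####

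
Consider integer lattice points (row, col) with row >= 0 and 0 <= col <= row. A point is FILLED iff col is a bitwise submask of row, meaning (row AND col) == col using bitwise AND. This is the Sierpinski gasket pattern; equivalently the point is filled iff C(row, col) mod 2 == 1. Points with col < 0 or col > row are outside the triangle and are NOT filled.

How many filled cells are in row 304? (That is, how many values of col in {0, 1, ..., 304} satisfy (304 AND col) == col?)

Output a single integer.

Answer: 8

Derivation:
304 in binary = 100110000
popcount(304) = number of 1-bits in 100110000 = 3
A col c satisfies (304 AND c) == c iff every set bit of c is also set in 304; each of the 3 set bits of 304 can independently be on or off in c.
count = 2^3 = 8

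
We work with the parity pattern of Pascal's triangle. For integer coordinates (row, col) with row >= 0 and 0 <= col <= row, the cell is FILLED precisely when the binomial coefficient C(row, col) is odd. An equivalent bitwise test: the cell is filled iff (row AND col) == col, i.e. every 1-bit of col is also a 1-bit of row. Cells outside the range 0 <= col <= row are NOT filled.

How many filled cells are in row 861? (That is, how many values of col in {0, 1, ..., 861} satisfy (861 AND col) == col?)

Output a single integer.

Answer: 128

Derivation:
861 in binary = 1101011101
popcount(861) = number of 1-bits in 1101011101 = 7
A col c satisfies (861 AND c) == c iff every set bit of c is also set in 861; each of the 7 set bits of 861 can independently be on or off in c.
count = 2^7 = 128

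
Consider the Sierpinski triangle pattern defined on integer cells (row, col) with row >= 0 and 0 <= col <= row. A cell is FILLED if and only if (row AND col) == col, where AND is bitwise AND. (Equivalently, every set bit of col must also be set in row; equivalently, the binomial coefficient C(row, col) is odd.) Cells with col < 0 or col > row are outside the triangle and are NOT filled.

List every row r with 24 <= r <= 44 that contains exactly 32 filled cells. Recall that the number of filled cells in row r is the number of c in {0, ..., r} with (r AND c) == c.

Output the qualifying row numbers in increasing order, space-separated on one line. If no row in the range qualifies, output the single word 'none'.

Row r has 2^popcount(r) filled cells, so we need popcount(r) = log2(32) = 5.
Scan r = 24..44 and keep those with exactly 5 one-bits:
r=24=11000 popcount=2 -> skip
r=25=11001 popcount=3 -> skip
r=26=11010 popcount=3 -> skip
r=27=11011 popcount=4 -> skip
r=28=11100 popcount=3 -> skip
r=29=11101 popcount=4 -> skip
r=30=11110 popcount=4 -> skip
r=31=11111 popcount=5 -> KEEP
r=32=100000 popcount=1 -> skip
r=33=100001 popcount=2 -> skip
r=34=100010 popcount=2 -> skip
r=35=100011 popcount=3 -> skip
r=36=100100 popcount=2 -> skip
r=37=100101 popcount=3 -> skip
r=38=100110 popcount=3 -> skip
r=39=100111 popcount=4 -> skip
r=40=101000 popcount=2 -> skip
r=41=101001 popcount=3 -> skip
r=42=101010 popcount=3 -> skip
r=43=101011 popcount=4 -> skip
r=44=101100 popcount=3 -> skip
Kept rows: 31

Answer: 31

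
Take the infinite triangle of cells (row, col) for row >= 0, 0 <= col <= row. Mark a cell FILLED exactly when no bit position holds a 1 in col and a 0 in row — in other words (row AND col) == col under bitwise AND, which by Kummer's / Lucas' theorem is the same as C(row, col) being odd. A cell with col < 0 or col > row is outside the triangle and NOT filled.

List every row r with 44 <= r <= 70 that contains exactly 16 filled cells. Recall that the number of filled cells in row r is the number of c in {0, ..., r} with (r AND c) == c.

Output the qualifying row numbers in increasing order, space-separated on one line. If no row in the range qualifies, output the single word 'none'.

Row r has 2^popcount(r) filled cells, so we need popcount(r) = log2(16) = 4.
Scan r = 44..70 and keep those with exactly 4 one-bits:
r=44=101100 popcount=3 -> skip
r=45=101101 popcount=4 -> KEEP
r=46=101110 popcount=4 -> KEEP
r=47=101111 popcount=5 -> skip
r=48=110000 popcount=2 -> skip
r=49=110001 popcount=3 -> skip
r=50=110010 popcount=3 -> skip
r=51=110011 popcount=4 -> KEEP
r=52=110100 popcount=3 -> skip
r=53=110101 popcount=4 -> KEEP
r=54=110110 popcount=4 -> KEEP
r=55=110111 popcount=5 -> skip
r=56=111000 popcount=3 -> skip
r=57=111001 popcount=4 -> KEEP
r=58=111010 popcount=4 -> KEEP
r=59=111011 popcount=5 -> skip
r=60=111100 popcount=4 -> KEEP
r=61=111101 popcount=5 -> skip
r=62=111110 popcount=5 -> skip
r=63=111111 popcount=6 -> skip
r=64=1000000 popcount=1 -> skip
r=65=1000001 popcount=2 -> skip
r=66=1000010 popcount=2 -> skip
r=67=1000011 popcount=3 -> skip
r=68=1000100 popcount=2 -> skip
r=69=1000101 popcount=3 -> skip
r=70=1000110 popcount=3 -> skip
Kept rows: 45 46 51 53 54 57 58 60

Answer: 45 46 51 53 54 57 58 60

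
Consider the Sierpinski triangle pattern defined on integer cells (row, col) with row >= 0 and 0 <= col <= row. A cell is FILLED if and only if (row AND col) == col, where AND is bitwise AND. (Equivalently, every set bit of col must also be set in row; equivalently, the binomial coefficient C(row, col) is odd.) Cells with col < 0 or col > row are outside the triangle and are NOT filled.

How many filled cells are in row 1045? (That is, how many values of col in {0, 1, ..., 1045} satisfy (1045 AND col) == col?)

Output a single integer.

1045 in binary = 10000010101
popcount(1045) = number of 1-bits in 10000010101 = 4
A col c satisfies (1045 AND c) == c iff every set bit of c is also set in 1045; each of the 4 set bits of 1045 can independently be on or off in c.
count = 2^4 = 16

Answer: 16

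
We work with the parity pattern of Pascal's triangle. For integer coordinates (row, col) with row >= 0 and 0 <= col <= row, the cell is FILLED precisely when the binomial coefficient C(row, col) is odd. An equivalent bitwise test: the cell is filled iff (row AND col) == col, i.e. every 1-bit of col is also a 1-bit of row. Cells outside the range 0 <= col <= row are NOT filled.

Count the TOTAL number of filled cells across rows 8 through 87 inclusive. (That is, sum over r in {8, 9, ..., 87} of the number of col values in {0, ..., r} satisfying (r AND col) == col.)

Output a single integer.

r8=1000 pc1: +2 =2
r9=1001 pc2: +4 =6
r10=1010 pc2: +4 =10
r11=1011 pc3: +8 =18
r12=1100 pc2: +4 =22
r13=1101 pc3: +8 =30
r14=1110 pc3: +8 =38
r15=1111 pc4: +16 =54
r16=10000 pc1: +2 =56
r17=10001 pc2: +4 =60
r18=10010 pc2: +4 =64
r19=10011 pc3: +8 =72
r20=10100 pc2: +4 =76
r21=10101 pc3: +8 =84
r22=10110 pc3: +8 =92
r23=10111 pc4: +16 =108
r24=11000 pc2: +4 =112
r25=11001 pc3: +8 =120
r26=11010 pc3: +8 =128
r27=11011 pc4: +16 =144
r28=11100 pc3: +8 =152
r29=11101 pc4: +16 =168
r30=11110 pc4: +16 =184
r31=11111 pc5: +32 =216
r32=100000 pc1: +2 =218
r33=100001 pc2: +4 =222
r34=100010 pc2: +4 =226
r35=100011 pc3: +8 =234
r36=100100 pc2: +4 =238
r37=100101 pc3: +8 =246
r38=100110 pc3: +8 =254
r39=100111 pc4: +16 =270
r40=101000 pc2: +4 =274
r41=101001 pc3: +8 =282
r42=101010 pc3: +8 =290
r43=101011 pc4: +16 =306
r44=101100 pc3: +8 =314
r45=101101 pc4: +16 =330
r46=101110 pc4: +16 =346
r47=101111 pc5: +32 =378
r48=110000 pc2: +4 =382
r49=110001 pc3: +8 =390
r50=110010 pc3: +8 =398
r51=110011 pc4: +16 =414
r52=110100 pc3: +8 =422
r53=110101 pc4: +16 =438
r54=110110 pc4: +16 =454
r55=110111 pc5: +32 =486
r56=111000 pc3: +8 =494
r57=111001 pc4: +16 =510
r58=111010 pc4: +16 =526
r59=111011 pc5: +32 =558
r60=111100 pc4: +16 =574
r61=111101 pc5: +32 =606
r62=111110 pc5: +32 =638
r63=111111 pc6: +64 =702
r64=1000000 pc1: +2 =704
r65=1000001 pc2: +4 =708
r66=1000010 pc2: +4 =712
r67=1000011 pc3: +8 =720
r68=1000100 pc2: +4 =724
r69=1000101 pc3: +8 =732
r70=1000110 pc3: +8 =740
r71=1000111 pc4: +16 =756
r72=1001000 pc2: +4 =760
r73=1001001 pc3: +8 =768
r74=1001010 pc3: +8 =776
r75=1001011 pc4: +16 =792
r76=1001100 pc3: +8 =800
r77=1001101 pc4: +16 =816
r78=1001110 pc4: +16 =832
r79=1001111 pc5: +32 =864
r80=1010000 pc2: +4 =868
r81=1010001 pc3: +8 =876
r82=1010010 pc3: +8 =884
r83=1010011 pc4: +16 =900
r84=1010100 pc3: +8 =908
r85=1010101 pc4: +16 =924
r86=1010110 pc4: +16 =940
r87=1010111 pc5: +32 =972

Answer: 972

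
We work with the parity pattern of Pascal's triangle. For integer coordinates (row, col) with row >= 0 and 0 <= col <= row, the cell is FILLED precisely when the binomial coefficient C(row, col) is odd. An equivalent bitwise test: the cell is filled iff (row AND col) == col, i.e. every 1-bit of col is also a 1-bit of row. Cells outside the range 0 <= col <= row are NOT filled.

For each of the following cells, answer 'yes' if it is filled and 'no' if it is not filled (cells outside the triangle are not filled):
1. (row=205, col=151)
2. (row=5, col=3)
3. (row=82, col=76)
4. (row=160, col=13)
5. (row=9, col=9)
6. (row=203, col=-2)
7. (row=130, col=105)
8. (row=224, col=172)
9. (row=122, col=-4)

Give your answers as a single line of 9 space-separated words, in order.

Answer: no no no no yes no no no no

Derivation:
(205,151): row=0b11001101, col=0b10010111, row AND col = 0b10000101 = 133; 133 != 151 -> empty
(5,3): row=0b101, col=0b11, row AND col = 0b1 = 1; 1 != 3 -> empty
(82,76): row=0b1010010, col=0b1001100, row AND col = 0b1000000 = 64; 64 != 76 -> empty
(160,13): row=0b10100000, col=0b1101, row AND col = 0b0 = 0; 0 != 13 -> empty
(9,9): row=0b1001, col=0b1001, row AND col = 0b1001 = 9; 9 == 9 -> filled
(203,-2): col outside [0, 203] -> not filled
(130,105): row=0b10000010, col=0b1101001, row AND col = 0b0 = 0; 0 != 105 -> empty
(224,172): row=0b11100000, col=0b10101100, row AND col = 0b10100000 = 160; 160 != 172 -> empty
(122,-4): col outside [0, 122] -> not filled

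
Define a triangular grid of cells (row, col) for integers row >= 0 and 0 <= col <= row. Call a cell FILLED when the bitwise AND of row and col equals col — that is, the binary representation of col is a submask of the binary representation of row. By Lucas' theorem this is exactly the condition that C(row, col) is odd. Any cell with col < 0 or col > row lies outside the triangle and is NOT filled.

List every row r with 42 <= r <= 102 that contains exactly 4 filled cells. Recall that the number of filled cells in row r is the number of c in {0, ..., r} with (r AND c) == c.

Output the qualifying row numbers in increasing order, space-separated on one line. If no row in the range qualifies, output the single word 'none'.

Answer: 48 65 66 68 72 80 96

Derivation:
Row r has 2^popcount(r) filled cells, so we need popcount(r) = log2(4) = 2.
Scan r = 42..102 and keep those with exactly 2 one-bits:
r=42=101010 popcount=3 -> skip
r=43=101011 popcount=4 -> skip
r=44=101100 popcount=3 -> skip
r=45=101101 popcount=4 -> skip
r=46=101110 popcount=4 -> skip
r=47=101111 popcount=5 -> skip
r=48=110000 popcount=2 -> KEEP
r=49=110001 popcount=3 -> skip
r=50=110010 popcount=3 -> skip
r=51=110011 popcount=4 -> skip
r=52=110100 popcount=3 -> skip
r=53=110101 popcount=4 -> skip
r=54=110110 popcount=4 -> skip
r=55=110111 popcount=5 -> skip
r=56=111000 popcount=3 -> skip
r=57=111001 popcount=4 -> skip
r=58=111010 popcount=4 -> skip
r=59=111011 popcount=5 -> skip
r=60=111100 popcount=4 -> skip
r=61=111101 popcount=5 -> skip
r=62=111110 popcount=5 -> skip
r=63=111111 popcount=6 -> skip
r=64=1000000 popcount=1 -> skip
r=65=1000001 popcount=2 -> KEEP
r=66=1000010 popcount=2 -> KEEP
r=67=1000011 popcount=3 -> skip
r=68=1000100 popcount=2 -> KEEP
r=69=1000101 popcount=3 -> skip
r=70=1000110 popcount=3 -> skip
r=71=1000111 popcount=4 -> skip
r=72=1001000 popcount=2 -> KEEP
r=73=1001001 popcount=3 -> skip
r=74=1001010 popcount=3 -> skip
r=75=1001011 popcount=4 -> skip
r=76=1001100 popcount=3 -> skip
r=77=1001101 popcount=4 -> skip
r=78=1001110 popcount=4 -> skip
r=79=1001111 popcount=5 -> skip
r=80=1010000 popcount=2 -> KEEP
r=81=1010001 popcount=3 -> skip
r=82=1010010 popcount=3 -> skip
r=83=1010011 popcount=4 -> skip
r=84=1010100 popcount=3 -> skip
r=85=1010101 popcount=4 -> skip
r=86=1010110 popcount=4 -> skip
r=87=1010111 popcount=5 -> skip
r=88=1011000 popcount=3 -> skip
r=89=1011001 popcount=4 -> skip
r=90=1011010 popcount=4 -> skip
r=91=1011011 popcount=5 -> skip
r=92=1011100 popcount=4 -> skip
r=93=1011101 popcount=5 -> skip
r=94=1011110 popcount=5 -> skip
r=95=1011111 popcount=6 -> skip
r=96=1100000 popcount=2 -> KEEP
r=97=1100001 popcount=3 -> skip
r=98=1100010 popcount=3 -> skip
r=99=1100011 popcount=4 -> skip
r=100=1100100 popcount=3 -> skip
r=101=1100101 popcount=4 -> skip
r=102=1100110 popcount=4 -> skip
Kept rows: 48 65 66 68 72 80 96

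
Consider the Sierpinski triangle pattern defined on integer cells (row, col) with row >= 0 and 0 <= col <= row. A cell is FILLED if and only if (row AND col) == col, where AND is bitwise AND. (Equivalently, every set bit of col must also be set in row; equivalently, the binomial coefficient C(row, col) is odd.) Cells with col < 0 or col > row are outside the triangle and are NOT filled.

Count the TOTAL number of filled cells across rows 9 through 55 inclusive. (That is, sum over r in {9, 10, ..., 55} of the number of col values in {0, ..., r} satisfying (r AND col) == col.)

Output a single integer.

r9=1001 pc2: +4 =4
r10=1010 pc2: +4 =8
r11=1011 pc3: +8 =16
r12=1100 pc2: +4 =20
r13=1101 pc3: +8 =28
r14=1110 pc3: +8 =36
r15=1111 pc4: +16 =52
r16=10000 pc1: +2 =54
r17=10001 pc2: +4 =58
r18=10010 pc2: +4 =62
r19=10011 pc3: +8 =70
r20=10100 pc2: +4 =74
r21=10101 pc3: +8 =82
r22=10110 pc3: +8 =90
r23=10111 pc4: +16 =106
r24=11000 pc2: +4 =110
r25=11001 pc3: +8 =118
r26=11010 pc3: +8 =126
r27=11011 pc4: +16 =142
r28=11100 pc3: +8 =150
r29=11101 pc4: +16 =166
r30=11110 pc4: +16 =182
r31=11111 pc5: +32 =214
r32=100000 pc1: +2 =216
r33=100001 pc2: +4 =220
r34=100010 pc2: +4 =224
r35=100011 pc3: +8 =232
r36=100100 pc2: +4 =236
r37=100101 pc3: +8 =244
r38=100110 pc3: +8 =252
r39=100111 pc4: +16 =268
r40=101000 pc2: +4 =272
r41=101001 pc3: +8 =280
r42=101010 pc3: +8 =288
r43=101011 pc4: +16 =304
r44=101100 pc3: +8 =312
r45=101101 pc4: +16 =328
r46=101110 pc4: +16 =344
r47=101111 pc5: +32 =376
r48=110000 pc2: +4 =380
r49=110001 pc3: +8 =388
r50=110010 pc3: +8 =396
r51=110011 pc4: +16 =412
r52=110100 pc3: +8 =420
r53=110101 pc4: +16 =436
r54=110110 pc4: +16 =452
r55=110111 pc5: +32 =484

Answer: 484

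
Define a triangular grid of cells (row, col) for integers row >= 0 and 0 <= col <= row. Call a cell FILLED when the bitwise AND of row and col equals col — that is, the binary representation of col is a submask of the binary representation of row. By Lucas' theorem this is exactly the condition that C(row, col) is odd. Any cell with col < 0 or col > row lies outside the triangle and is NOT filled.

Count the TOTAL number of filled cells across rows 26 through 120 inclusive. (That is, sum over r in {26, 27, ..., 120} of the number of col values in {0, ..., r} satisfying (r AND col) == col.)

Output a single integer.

r26=11010 pc3: +8 =8
r27=11011 pc4: +16 =24
r28=11100 pc3: +8 =32
r29=11101 pc4: +16 =48
r30=11110 pc4: +16 =64
r31=11111 pc5: +32 =96
r32=100000 pc1: +2 =98
r33=100001 pc2: +4 =102
r34=100010 pc2: +4 =106
r35=100011 pc3: +8 =114
r36=100100 pc2: +4 =118
r37=100101 pc3: +8 =126
r38=100110 pc3: +8 =134
r39=100111 pc4: +16 =150
r40=101000 pc2: +4 =154
r41=101001 pc3: +8 =162
r42=101010 pc3: +8 =170
r43=101011 pc4: +16 =186
r44=101100 pc3: +8 =194
r45=101101 pc4: +16 =210
r46=101110 pc4: +16 =226
r47=101111 pc5: +32 =258
r48=110000 pc2: +4 =262
r49=110001 pc3: +8 =270
r50=110010 pc3: +8 =278
r51=110011 pc4: +16 =294
r52=110100 pc3: +8 =302
r53=110101 pc4: +16 =318
r54=110110 pc4: +16 =334
r55=110111 pc5: +32 =366
r56=111000 pc3: +8 =374
r57=111001 pc4: +16 =390
r58=111010 pc4: +16 =406
r59=111011 pc5: +32 =438
r60=111100 pc4: +16 =454
r61=111101 pc5: +32 =486
r62=111110 pc5: +32 =518
r63=111111 pc6: +64 =582
r64=1000000 pc1: +2 =584
r65=1000001 pc2: +4 =588
r66=1000010 pc2: +4 =592
r67=1000011 pc3: +8 =600
r68=1000100 pc2: +4 =604
r69=1000101 pc3: +8 =612
r70=1000110 pc3: +8 =620
r71=1000111 pc4: +16 =636
r72=1001000 pc2: +4 =640
r73=1001001 pc3: +8 =648
r74=1001010 pc3: +8 =656
r75=1001011 pc4: +16 =672
r76=1001100 pc3: +8 =680
r77=1001101 pc4: +16 =696
r78=1001110 pc4: +16 =712
r79=1001111 pc5: +32 =744
r80=1010000 pc2: +4 =748
r81=1010001 pc3: +8 =756
r82=1010010 pc3: +8 =764
r83=1010011 pc4: +16 =780
r84=1010100 pc3: +8 =788
r85=1010101 pc4: +16 =804
r86=1010110 pc4: +16 =820
r87=1010111 pc5: +32 =852
r88=1011000 pc3: +8 =860
r89=1011001 pc4: +16 =876
r90=1011010 pc4: +16 =892
r91=1011011 pc5: +32 =924
r92=1011100 pc4: +16 =940
r93=1011101 pc5: +32 =972
r94=1011110 pc5: +32 =1004
r95=1011111 pc6: +64 =1068
r96=1100000 pc2: +4 =1072
r97=1100001 pc3: +8 =1080
r98=1100010 pc3: +8 =1088
r99=1100011 pc4: +16 =1104
r100=1100100 pc3: +8 =1112
r101=1100101 pc4: +16 =1128
r102=1100110 pc4: +16 =1144
r103=1100111 pc5: +32 =1176
r104=1101000 pc3: +8 =1184
r105=1101001 pc4: +16 =1200
r106=1101010 pc4: +16 =1216
r107=1101011 pc5: +32 =1248
r108=1101100 pc4: +16 =1264
r109=1101101 pc5: +32 =1296
r110=1101110 pc5: +32 =1328
r111=1101111 pc6: +64 =1392
r112=1110000 pc3: +8 =1400
r113=1110001 pc4: +16 =1416
r114=1110010 pc4: +16 =1432
r115=1110011 pc5: +32 =1464
r116=1110100 pc4: +16 =1480
r117=1110101 pc5: +32 =1512
r118=1110110 pc5: +32 =1544
r119=1110111 pc6: +64 =1608
r120=1111000 pc4: +16 =1624

Answer: 1624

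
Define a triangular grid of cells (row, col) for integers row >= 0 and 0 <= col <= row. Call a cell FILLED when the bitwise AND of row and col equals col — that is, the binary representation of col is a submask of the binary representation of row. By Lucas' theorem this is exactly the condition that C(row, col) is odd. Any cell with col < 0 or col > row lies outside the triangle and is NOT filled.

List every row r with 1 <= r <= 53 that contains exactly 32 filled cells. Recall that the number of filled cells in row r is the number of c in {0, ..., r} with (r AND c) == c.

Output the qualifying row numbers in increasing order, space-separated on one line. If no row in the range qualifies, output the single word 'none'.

Answer: 31 47

Derivation:
Row r has 2^popcount(r) filled cells, so we need popcount(r) = log2(32) = 5.
Scan r = 1..53 and keep those with exactly 5 one-bits:
r=1=1 popcount=1 -> skip
r=2=10 popcount=1 -> skip
r=3=11 popcount=2 -> skip
r=4=100 popcount=1 -> skip
r=5=101 popcount=2 -> skip
r=6=110 popcount=2 -> skip
r=7=111 popcount=3 -> skip
r=8=1000 popcount=1 -> skip
r=9=1001 popcount=2 -> skip
r=10=1010 popcount=2 -> skip
r=11=1011 popcount=3 -> skip
r=12=1100 popcount=2 -> skip
r=13=1101 popcount=3 -> skip
r=14=1110 popcount=3 -> skip
r=15=1111 popcount=4 -> skip
r=16=10000 popcount=1 -> skip
r=17=10001 popcount=2 -> skip
r=18=10010 popcount=2 -> skip
r=19=10011 popcount=3 -> skip
r=20=10100 popcount=2 -> skip
r=21=10101 popcount=3 -> skip
r=22=10110 popcount=3 -> skip
r=23=10111 popcount=4 -> skip
r=24=11000 popcount=2 -> skip
r=25=11001 popcount=3 -> skip
r=26=11010 popcount=3 -> skip
r=27=11011 popcount=4 -> skip
r=28=11100 popcount=3 -> skip
r=29=11101 popcount=4 -> skip
r=30=11110 popcount=4 -> skip
r=31=11111 popcount=5 -> KEEP
r=32=100000 popcount=1 -> skip
r=33=100001 popcount=2 -> skip
r=34=100010 popcount=2 -> skip
r=35=100011 popcount=3 -> skip
r=36=100100 popcount=2 -> skip
r=37=100101 popcount=3 -> skip
r=38=100110 popcount=3 -> skip
r=39=100111 popcount=4 -> skip
r=40=101000 popcount=2 -> skip
r=41=101001 popcount=3 -> skip
r=42=101010 popcount=3 -> skip
r=43=101011 popcount=4 -> skip
r=44=101100 popcount=3 -> skip
r=45=101101 popcount=4 -> skip
r=46=101110 popcount=4 -> skip
r=47=101111 popcount=5 -> KEEP
r=48=110000 popcount=2 -> skip
r=49=110001 popcount=3 -> skip
r=50=110010 popcount=3 -> skip
r=51=110011 popcount=4 -> skip
r=52=110100 popcount=3 -> skip
r=53=110101 popcount=4 -> skip
Kept rows: 31 47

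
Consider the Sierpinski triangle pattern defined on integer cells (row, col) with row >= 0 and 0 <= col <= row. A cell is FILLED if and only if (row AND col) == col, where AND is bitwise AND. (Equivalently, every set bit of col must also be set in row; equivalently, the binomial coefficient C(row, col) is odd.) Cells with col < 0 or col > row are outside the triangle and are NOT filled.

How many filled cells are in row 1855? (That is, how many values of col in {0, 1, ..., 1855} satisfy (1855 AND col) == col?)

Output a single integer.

1855 in binary = 11100111111
popcount(1855) = number of 1-bits in 11100111111 = 9
A col c satisfies (1855 AND c) == c iff every set bit of c is also set in 1855; each of the 9 set bits of 1855 can independently be on or off in c.
count = 2^9 = 512

Answer: 512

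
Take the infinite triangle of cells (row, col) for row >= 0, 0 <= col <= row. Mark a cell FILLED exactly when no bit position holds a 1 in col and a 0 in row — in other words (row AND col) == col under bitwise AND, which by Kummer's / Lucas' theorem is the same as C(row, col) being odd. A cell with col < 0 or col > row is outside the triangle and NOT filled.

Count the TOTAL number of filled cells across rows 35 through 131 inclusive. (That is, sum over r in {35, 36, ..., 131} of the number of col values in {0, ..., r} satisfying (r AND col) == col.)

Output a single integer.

r35=100011 pc3: +8 =8
r36=100100 pc2: +4 =12
r37=100101 pc3: +8 =20
r38=100110 pc3: +8 =28
r39=100111 pc4: +16 =44
r40=101000 pc2: +4 =48
r41=101001 pc3: +8 =56
r42=101010 pc3: +8 =64
r43=101011 pc4: +16 =80
r44=101100 pc3: +8 =88
r45=101101 pc4: +16 =104
r46=101110 pc4: +16 =120
r47=101111 pc5: +32 =152
r48=110000 pc2: +4 =156
r49=110001 pc3: +8 =164
r50=110010 pc3: +8 =172
r51=110011 pc4: +16 =188
r52=110100 pc3: +8 =196
r53=110101 pc4: +16 =212
r54=110110 pc4: +16 =228
r55=110111 pc5: +32 =260
r56=111000 pc3: +8 =268
r57=111001 pc4: +16 =284
r58=111010 pc4: +16 =300
r59=111011 pc5: +32 =332
r60=111100 pc4: +16 =348
r61=111101 pc5: +32 =380
r62=111110 pc5: +32 =412
r63=111111 pc6: +64 =476
r64=1000000 pc1: +2 =478
r65=1000001 pc2: +4 =482
r66=1000010 pc2: +4 =486
r67=1000011 pc3: +8 =494
r68=1000100 pc2: +4 =498
r69=1000101 pc3: +8 =506
r70=1000110 pc3: +8 =514
r71=1000111 pc4: +16 =530
r72=1001000 pc2: +4 =534
r73=1001001 pc3: +8 =542
r74=1001010 pc3: +8 =550
r75=1001011 pc4: +16 =566
r76=1001100 pc3: +8 =574
r77=1001101 pc4: +16 =590
r78=1001110 pc4: +16 =606
r79=1001111 pc5: +32 =638
r80=1010000 pc2: +4 =642
r81=1010001 pc3: +8 =650
r82=1010010 pc3: +8 =658
r83=1010011 pc4: +16 =674
r84=1010100 pc3: +8 =682
r85=1010101 pc4: +16 =698
r86=1010110 pc4: +16 =714
r87=1010111 pc5: +32 =746
r88=1011000 pc3: +8 =754
r89=1011001 pc4: +16 =770
r90=1011010 pc4: +16 =786
r91=1011011 pc5: +32 =818
r92=1011100 pc4: +16 =834
r93=1011101 pc5: +32 =866
r94=1011110 pc5: +32 =898
r95=1011111 pc6: +64 =962
r96=1100000 pc2: +4 =966
r97=1100001 pc3: +8 =974
r98=1100010 pc3: +8 =982
r99=1100011 pc4: +16 =998
r100=1100100 pc3: +8 =1006
r101=1100101 pc4: +16 =1022
r102=1100110 pc4: +16 =1038
r103=1100111 pc5: +32 =1070
r104=1101000 pc3: +8 =1078
r105=1101001 pc4: +16 =1094
r106=1101010 pc4: +16 =1110
r107=1101011 pc5: +32 =1142
r108=1101100 pc4: +16 =1158
r109=1101101 pc5: +32 =1190
r110=1101110 pc5: +32 =1222
r111=1101111 pc6: +64 =1286
r112=1110000 pc3: +8 =1294
r113=1110001 pc4: +16 =1310
r114=1110010 pc4: +16 =1326
r115=1110011 pc5: +32 =1358
r116=1110100 pc4: +16 =1374
r117=1110101 pc5: +32 =1406
r118=1110110 pc5: +32 =1438
r119=1110111 pc6: +64 =1502
r120=1111000 pc4: +16 =1518
r121=1111001 pc5: +32 =1550
r122=1111010 pc5: +32 =1582
r123=1111011 pc6: +64 =1646
r124=1111100 pc5: +32 =1678
r125=1111101 pc6: +64 =1742
r126=1111110 pc6: +64 =1806
r127=1111111 pc7: +128 =1934
r128=10000000 pc1: +2 =1936
r129=10000001 pc2: +4 =1940
r130=10000010 pc2: +4 =1944
r131=10000011 pc3: +8 =1952

Answer: 1952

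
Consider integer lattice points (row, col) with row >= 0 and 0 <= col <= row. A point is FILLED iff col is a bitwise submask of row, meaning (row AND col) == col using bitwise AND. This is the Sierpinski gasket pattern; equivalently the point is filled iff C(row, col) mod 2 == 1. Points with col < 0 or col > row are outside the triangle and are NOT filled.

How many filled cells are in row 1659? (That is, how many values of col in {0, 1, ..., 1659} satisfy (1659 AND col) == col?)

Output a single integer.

1659 in binary = 11001111011
popcount(1659) = number of 1-bits in 11001111011 = 8
A col c satisfies (1659 AND c) == c iff every set bit of c is also set in 1659; each of the 8 set bits of 1659 can independently be on or off in c.
count = 2^8 = 256

Answer: 256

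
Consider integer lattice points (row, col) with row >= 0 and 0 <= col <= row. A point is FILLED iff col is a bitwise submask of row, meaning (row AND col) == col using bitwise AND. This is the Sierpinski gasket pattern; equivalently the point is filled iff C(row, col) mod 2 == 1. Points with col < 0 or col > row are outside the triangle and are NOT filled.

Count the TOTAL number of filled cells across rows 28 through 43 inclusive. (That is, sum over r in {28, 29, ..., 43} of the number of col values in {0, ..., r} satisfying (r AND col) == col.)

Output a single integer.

r28=11100 pc3: +8 =8
r29=11101 pc4: +16 =24
r30=11110 pc4: +16 =40
r31=11111 pc5: +32 =72
r32=100000 pc1: +2 =74
r33=100001 pc2: +4 =78
r34=100010 pc2: +4 =82
r35=100011 pc3: +8 =90
r36=100100 pc2: +4 =94
r37=100101 pc3: +8 =102
r38=100110 pc3: +8 =110
r39=100111 pc4: +16 =126
r40=101000 pc2: +4 =130
r41=101001 pc3: +8 =138
r42=101010 pc3: +8 =146
r43=101011 pc4: +16 =162

Answer: 162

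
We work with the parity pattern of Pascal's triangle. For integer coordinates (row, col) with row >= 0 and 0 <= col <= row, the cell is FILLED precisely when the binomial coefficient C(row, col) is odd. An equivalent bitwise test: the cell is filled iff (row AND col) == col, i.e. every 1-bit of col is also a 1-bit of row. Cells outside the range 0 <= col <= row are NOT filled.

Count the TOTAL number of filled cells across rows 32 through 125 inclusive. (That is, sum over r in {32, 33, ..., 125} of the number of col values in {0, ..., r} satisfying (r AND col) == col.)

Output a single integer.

Answer: 1752

Derivation:
r32=100000 pc1: +2 =2
r33=100001 pc2: +4 =6
r34=100010 pc2: +4 =10
r35=100011 pc3: +8 =18
r36=100100 pc2: +4 =22
r37=100101 pc3: +8 =30
r38=100110 pc3: +8 =38
r39=100111 pc4: +16 =54
r40=101000 pc2: +4 =58
r41=101001 pc3: +8 =66
r42=101010 pc3: +8 =74
r43=101011 pc4: +16 =90
r44=101100 pc3: +8 =98
r45=101101 pc4: +16 =114
r46=101110 pc4: +16 =130
r47=101111 pc5: +32 =162
r48=110000 pc2: +4 =166
r49=110001 pc3: +8 =174
r50=110010 pc3: +8 =182
r51=110011 pc4: +16 =198
r52=110100 pc3: +8 =206
r53=110101 pc4: +16 =222
r54=110110 pc4: +16 =238
r55=110111 pc5: +32 =270
r56=111000 pc3: +8 =278
r57=111001 pc4: +16 =294
r58=111010 pc4: +16 =310
r59=111011 pc5: +32 =342
r60=111100 pc4: +16 =358
r61=111101 pc5: +32 =390
r62=111110 pc5: +32 =422
r63=111111 pc6: +64 =486
r64=1000000 pc1: +2 =488
r65=1000001 pc2: +4 =492
r66=1000010 pc2: +4 =496
r67=1000011 pc3: +8 =504
r68=1000100 pc2: +4 =508
r69=1000101 pc3: +8 =516
r70=1000110 pc3: +8 =524
r71=1000111 pc4: +16 =540
r72=1001000 pc2: +4 =544
r73=1001001 pc3: +8 =552
r74=1001010 pc3: +8 =560
r75=1001011 pc4: +16 =576
r76=1001100 pc3: +8 =584
r77=1001101 pc4: +16 =600
r78=1001110 pc4: +16 =616
r79=1001111 pc5: +32 =648
r80=1010000 pc2: +4 =652
r81=1010001 pc3: +8 =660
r82=1010010 pc3: +8 =668
r83=1010011 pc4: +16 =684
r84=1010100 pc3: +8 =692
r85=1010101 pc4: +16 =708
r86=1010110 pc4: +16 =724
r87=1010111 pc5: +32 =756
r88=1011000 pc3: +8 =764
r89=1011001 pc4: +16 =780
r90=1011010 pc4: +16 =796
r91=1011011 pc5: +32 =828
r92=1011100 pc4: +16 =844
r93=1011101 pc5: +32 =876
r94=1011110 pc5: +32 =908
r95=1011111 pc6: +64 =972
r96=1100000 pc2: +4 =976
r97=1100001 pc3: +8 =984
r98=1100010 pc3: +8 =992
r99=1100011 pc4: +16 =1008
r100=1100100 pc3: +8 =1016
r101=1100101 pc4: +16 =1032
r102=1100110 pc4: +16 =1048
r103=1100111 pc5: +32 =1080
r104=1101000 pc3: +8 =1088
r105=1101001 pc4: +16 =1104
r106=1101010 pc4: +16 =1120
r107=1101011 pc5: +32 =1152
r108=1101100 pc4: +16 =1168
r109=1101101 pc5: +32 =1200
r110=1101110 pc5: +32 =1232
r111=1101111 pc6: +64 =1296
r112=1110000 pc3: +8 =1304
r113=1110001 pc4: +16 =1320
r114=1110010 pc4: +16 =1336
r115=1110011 pc5: +32 =1368
r116=1110100 pc4: +16 =1384
r117=1110101 pc5: +32 =1416
r118=1110110 pc5: +32 =1448
r119=1110111 pc6: +64 =1512
r120=1111000 pc4: +16 =1528
r121=1111001 pc5: +32 =1560
r122=1111010 pc5: +32 =1592
r123=1111011 pc6: +64 =1656
r124=1111100 pc5: +32 =1688
r125=1111101 pc6: +64 =1752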